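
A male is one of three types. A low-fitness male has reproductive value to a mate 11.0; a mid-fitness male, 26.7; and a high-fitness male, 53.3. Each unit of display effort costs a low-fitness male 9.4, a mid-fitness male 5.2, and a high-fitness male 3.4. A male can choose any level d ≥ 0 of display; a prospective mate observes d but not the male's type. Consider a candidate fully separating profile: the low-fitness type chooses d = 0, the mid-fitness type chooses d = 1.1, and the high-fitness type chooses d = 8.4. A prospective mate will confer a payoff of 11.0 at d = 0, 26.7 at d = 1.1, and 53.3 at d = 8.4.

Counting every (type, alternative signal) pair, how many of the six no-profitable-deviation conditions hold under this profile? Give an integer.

5

High-fitness (own payoff 53.3 − 3.4×8.4 = 24.74): to d=0 gives 11.0 → no gain ✓; to d=1.1 gives 26.7 − 3.4×1.1 = 22.96 → no gain ✓.
Low-fitness (own payoff 11.0): to d=1.1 gives 26.7 − 9.4×1.1 = 16.36 → profitable ✗; to d=8.4 gives 53.3 − 9.4×8.4 = -25.66 → no gain ✓.
Mid-fitness (own payoff 26.7 − 5.2×1.1 = 20.98): to d=0 gives 11.0 → no gain ✓; to d=8.4 gives 53.3 − 5.2×8.4 = 9.62 → no gain ✓.
5 of the 6 constraints hold; not an equilibrium.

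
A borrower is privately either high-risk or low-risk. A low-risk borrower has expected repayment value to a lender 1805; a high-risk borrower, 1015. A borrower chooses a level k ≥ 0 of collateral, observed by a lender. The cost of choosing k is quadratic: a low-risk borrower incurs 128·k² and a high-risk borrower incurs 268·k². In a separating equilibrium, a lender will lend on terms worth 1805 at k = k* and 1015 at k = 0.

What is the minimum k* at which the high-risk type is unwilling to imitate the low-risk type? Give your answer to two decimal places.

1.72

The high-risk type at k = 0 receives 1015; imitating at k* yields 1805 − 268·k*².
Indifference: 1015 = 1805 − 268·k*², so k*² = (1805 − 1015) / 268 ≈ 2.9478.
k* = √2.9478 ≈ 1.72.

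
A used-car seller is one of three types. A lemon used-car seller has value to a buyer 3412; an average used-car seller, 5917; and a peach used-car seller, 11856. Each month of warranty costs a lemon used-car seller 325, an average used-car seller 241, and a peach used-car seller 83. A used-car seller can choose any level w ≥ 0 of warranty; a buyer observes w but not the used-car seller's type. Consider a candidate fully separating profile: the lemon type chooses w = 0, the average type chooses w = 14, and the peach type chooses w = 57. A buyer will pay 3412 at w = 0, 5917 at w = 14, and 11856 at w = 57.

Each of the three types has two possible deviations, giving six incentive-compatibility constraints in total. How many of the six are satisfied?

5

Average (own payoff 5917 − 241×14 = 2543): to w=0 gives 3412 → profitable ✗; to w=57 gives 11856 − 241×57 = -1881 → no gain ✓.
Lemon (own payoff 3412): to w=14 gives 5917 − 325×14 = 1367 → no gain ✓; to w=57 gives 11856 − 325×57 = -6669 → no gain ✓.
Peach (own payoff 11856 − 83×57 = 7125): to w=0 gives 3412 → no gain ✓; to w=14 gives 5917 − 83×14 = 4755 → no gain ✓.
5 of the 6 constraints hold; not an equilibrium.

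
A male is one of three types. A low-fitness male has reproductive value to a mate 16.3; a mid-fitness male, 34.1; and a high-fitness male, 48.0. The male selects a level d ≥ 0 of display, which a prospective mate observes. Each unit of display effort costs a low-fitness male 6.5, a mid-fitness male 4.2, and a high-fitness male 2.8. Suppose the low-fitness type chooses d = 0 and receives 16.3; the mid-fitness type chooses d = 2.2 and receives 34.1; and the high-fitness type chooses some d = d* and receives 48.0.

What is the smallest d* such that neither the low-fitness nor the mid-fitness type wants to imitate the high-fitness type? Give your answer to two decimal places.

Mid-fitness type (on-path payoff 34.1 − 4.2×2.2 = 24.86) won't mimic when 24.86 ≥ 48.0 − 4.2·d*, i.e. d* ≥ 5.51.
Low-fitness type (on-path payoff 16.3) won't mimic when 16.3 ≥ 48.0 − 6.5·d*, i.e. d* ≥ 4.88.
Both must hold, so d* = max(4.88, 5.51) = 5.51. The mid-fitness type's constraint binds.

5.51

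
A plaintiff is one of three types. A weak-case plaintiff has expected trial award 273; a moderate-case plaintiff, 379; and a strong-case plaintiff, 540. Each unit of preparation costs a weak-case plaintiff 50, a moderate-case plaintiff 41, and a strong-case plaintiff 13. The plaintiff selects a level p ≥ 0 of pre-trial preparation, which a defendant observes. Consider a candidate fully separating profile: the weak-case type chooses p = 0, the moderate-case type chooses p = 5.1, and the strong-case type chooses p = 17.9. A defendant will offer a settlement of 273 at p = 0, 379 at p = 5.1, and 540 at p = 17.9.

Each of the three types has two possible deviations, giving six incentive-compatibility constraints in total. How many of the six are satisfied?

Strong-case (own payoff 540 − 13×17.9 = 307.3): to p=0 gives 273 → no gain ✓; to p=5.1 gives 379 − 13×5.1 = 312.7 → profitable ✗.
Weak-case (own payoff 273): to p=5.1 gives 379 − 50×5.1 = 124 → no gain ✓; to p=17.9 gives 540 − 50×17.9 = -355 → no gain ✓.
Moderate-case (own payoff 379 − 41×5.1 = 169.9): to p=0 gives 273 → profitable ✗; to p=17.9 gives 540 − 41×17.9 = -193.9 → no gain ✓.
4 of the 6 constraints hold; not an equilibrium.

4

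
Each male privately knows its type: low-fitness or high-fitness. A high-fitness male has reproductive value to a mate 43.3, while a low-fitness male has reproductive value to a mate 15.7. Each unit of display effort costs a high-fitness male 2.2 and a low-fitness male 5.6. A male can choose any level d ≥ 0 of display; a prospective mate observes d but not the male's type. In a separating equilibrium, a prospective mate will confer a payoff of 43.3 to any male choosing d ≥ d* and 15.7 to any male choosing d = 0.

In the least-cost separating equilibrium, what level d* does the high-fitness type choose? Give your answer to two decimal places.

4.93

A low-fitness male choosing d = 0 receives 15.7.
Imitating at d* instead would pay 43.3 at cost 5.6·d*, netting 43.3 − 5.6·d*.
Indifference: 15.7 = 43.3 − 5.6·d*, so d* = (43.3 − 15.7) / 5.6 ≈ 4.93.
This is the low-fitness type's binding incentive-compatibility constraint; any d ≥ 4.93 sustains separation on that side.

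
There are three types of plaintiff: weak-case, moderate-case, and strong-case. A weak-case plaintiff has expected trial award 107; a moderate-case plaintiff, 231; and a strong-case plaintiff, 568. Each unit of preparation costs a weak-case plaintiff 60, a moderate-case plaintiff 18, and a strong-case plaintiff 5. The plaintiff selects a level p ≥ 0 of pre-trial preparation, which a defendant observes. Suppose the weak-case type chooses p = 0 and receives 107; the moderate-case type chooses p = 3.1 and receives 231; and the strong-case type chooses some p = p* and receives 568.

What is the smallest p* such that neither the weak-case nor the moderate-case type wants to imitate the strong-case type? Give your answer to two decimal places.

21.82

Moderate-case type (on-path payoff 231 − 18×3.1 = 175.2) won't mimic when 175.2 ≥ 568 − 18·p*, i.e. p* ≥ 21.82.
Weak-case type (on-path payoff 107) won't mimic when 107 ≥ 568 − 60·p*, i.e. p* ≥ 7.68.
Both must hold, so p* = max(7.68, 21.82) = 21.82. The moderate-case type's constraint binds.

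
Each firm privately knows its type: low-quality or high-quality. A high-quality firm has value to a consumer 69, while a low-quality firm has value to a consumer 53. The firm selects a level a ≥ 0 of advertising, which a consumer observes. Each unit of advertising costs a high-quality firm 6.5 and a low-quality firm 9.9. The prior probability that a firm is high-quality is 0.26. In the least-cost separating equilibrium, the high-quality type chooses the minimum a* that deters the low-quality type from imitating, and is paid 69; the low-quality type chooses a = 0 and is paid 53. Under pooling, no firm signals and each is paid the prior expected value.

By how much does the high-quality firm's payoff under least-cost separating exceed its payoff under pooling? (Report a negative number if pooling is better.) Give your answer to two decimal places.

1.33

Least-cost separating signal: a* solves 53 = 69 − 9.9·a*, so a* = (69 − 53)/9.9 ≈ 1.6162.
High-quality type's separating payoff: 69 − 6.5 × a* = 69 − 6.5 × (69 − 53)/9.9 = 69 − 104/9.9 ≈ 58.4949.
Pooling payoff: 0.26 × 69 + 0.74 × 53 = 57.16.
Difference: 58.4949 − 57.16 = 1.3349, i.e. 1.33 to two decimal places.
The high-quality type prefers to separate.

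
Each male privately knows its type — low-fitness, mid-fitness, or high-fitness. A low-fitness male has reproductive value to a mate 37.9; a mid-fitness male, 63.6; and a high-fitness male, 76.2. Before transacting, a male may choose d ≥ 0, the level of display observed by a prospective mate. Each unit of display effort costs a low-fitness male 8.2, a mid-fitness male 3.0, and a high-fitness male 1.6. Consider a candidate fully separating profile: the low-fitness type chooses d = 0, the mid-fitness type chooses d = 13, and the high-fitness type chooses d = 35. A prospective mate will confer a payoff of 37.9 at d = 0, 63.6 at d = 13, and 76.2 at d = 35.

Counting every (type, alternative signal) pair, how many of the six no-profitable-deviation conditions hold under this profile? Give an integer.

High-fitness (own payoff 76.2 − 1.6×35 = 20.2): to d=0 gives 37.9 → profitable ✗; to d=13 gives 63.6 − 1.6×13 = 42.8 → profitable ✗.
Low-fitness (own payoff 37.9): to d=13 gives 63.6 − 8.2×13 = -43 → no gain ✓; to d=35 gives 76.2 − 8.2×35 = -210.8 → no gain ✓.
Mid-fitness (own payoff 63.6 − 3.0×13 = 24.6): to d=0 gives 37.9 → profitable ✗; to d=35 gives 76.2 − 3.0×35 = -28.8 → no gain ✓.
3 of the 6 constraints hold; not an equilibrium.

3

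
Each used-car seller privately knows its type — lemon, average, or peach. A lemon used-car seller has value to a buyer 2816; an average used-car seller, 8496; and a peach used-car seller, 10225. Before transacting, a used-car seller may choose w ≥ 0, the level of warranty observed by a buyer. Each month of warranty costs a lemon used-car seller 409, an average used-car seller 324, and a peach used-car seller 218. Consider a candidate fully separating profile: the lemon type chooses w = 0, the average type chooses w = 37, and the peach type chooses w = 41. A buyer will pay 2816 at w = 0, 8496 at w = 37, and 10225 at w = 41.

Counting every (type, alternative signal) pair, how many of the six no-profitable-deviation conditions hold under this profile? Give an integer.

Lemon (own payoff 2816): to w=37 gives 8496 − 409×37 = -6637 → no gain ✓; to w=41 gives 10225 − 409×41 = -6544 → no gain ✓.
Peach (own payoff 10225 − 218×41 = 1287): to w=0 gives 2816 → profitable ✗; to w=37 gives 8496 − 218×37 = 430 → no gain ✓.
Average (own payoff 8496 − 324×37 = -3492): to w=0 gives 2816 → profitable ✗; to w=41 gives 10225 − 324×41 = -3059 → profitable ✗.
3 of the 6 constraints hold; not an equilibrium.

3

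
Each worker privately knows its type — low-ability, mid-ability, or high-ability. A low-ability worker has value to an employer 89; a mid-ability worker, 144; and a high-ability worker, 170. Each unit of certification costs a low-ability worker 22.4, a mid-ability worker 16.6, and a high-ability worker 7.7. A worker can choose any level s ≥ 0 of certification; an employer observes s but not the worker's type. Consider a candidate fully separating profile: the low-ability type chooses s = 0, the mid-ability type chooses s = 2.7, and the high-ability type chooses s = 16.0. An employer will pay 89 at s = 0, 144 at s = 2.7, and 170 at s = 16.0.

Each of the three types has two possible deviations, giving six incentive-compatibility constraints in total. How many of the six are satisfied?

Low-ability (own payoff 89): to s=2.7 gives 144 − 22.4×2.7 = 83.52 → no gain ✓; to s=16.0 gives 170 − 22.4×16.0 = -188.4 → no gain ✓.
Mid-ability (own payoff 144 − 16.6×2.7 = 99.18): to s=0 gives 89 → no gain ✓; to s=16.0 gives 170 − 16.6×16.0 = -95.6 → no gain ✓.
High-ability (own payoff 170 − 7.7×16.0 = 46.8): to s=0 gives 89 → profitable ✗; to s=2.7 gives 144 − 7.7×2.7 = 123.21 → profitable ✗.
4 of the 6 constraints hold; not an equilibrium.

4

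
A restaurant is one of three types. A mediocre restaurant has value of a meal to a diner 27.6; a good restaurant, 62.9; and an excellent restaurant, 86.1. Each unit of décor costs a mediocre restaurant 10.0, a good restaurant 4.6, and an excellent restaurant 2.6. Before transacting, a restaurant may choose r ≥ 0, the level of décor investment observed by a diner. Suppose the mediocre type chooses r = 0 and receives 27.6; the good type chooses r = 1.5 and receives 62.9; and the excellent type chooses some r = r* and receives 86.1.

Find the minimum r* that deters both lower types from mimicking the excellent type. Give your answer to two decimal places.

Mediocre type (on-path payoff 27.6) won't mimic when 27.6 ≥ 86.1 − 10.0·r*, i.e. r* ≥ 5.85.
Good type (on-path payoff 62.9 − 4.6×1.5 = 56) won't mimic when 56 ≥ 86.1 − 4.6·r*, i.e. r* ≥ 6.54.
Both must hold, so r* = max(5.85, 6.54) = 6.54. The good type's constraint binds.

6.54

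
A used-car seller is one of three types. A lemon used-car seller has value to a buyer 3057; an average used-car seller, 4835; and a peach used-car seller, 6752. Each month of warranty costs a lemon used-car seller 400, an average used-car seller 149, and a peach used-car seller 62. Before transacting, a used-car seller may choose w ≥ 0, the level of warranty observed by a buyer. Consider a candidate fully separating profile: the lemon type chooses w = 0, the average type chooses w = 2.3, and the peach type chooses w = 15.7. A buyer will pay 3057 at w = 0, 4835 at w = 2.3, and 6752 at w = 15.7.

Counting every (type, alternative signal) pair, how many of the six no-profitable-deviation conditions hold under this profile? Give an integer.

5

Average (own payoff 4835 − 149×2.3 = 4492.3): to w=0 gives 3057 → no gain ✓; to w=15.7 gives 6752 − 149×15.7 = 4412.7 → no gain ✓.
Peach (own payoff 6752 − 62×15.7 = 5778.6): to w=0 gives 3057 → no gain ✓; to w=2.3 gives 4835 − 62×2.3 = 4692.4 → no gain ✓.
Lemon (own payoff 3057): to w=2.3 gives 4835 − 400×2.3 = 3915 → profitable ✗; to w=15.7 gives 6752 − 400×15.7 = 472 → no gain ✓.
5 of the 6 constraints hold; not an equilibrium.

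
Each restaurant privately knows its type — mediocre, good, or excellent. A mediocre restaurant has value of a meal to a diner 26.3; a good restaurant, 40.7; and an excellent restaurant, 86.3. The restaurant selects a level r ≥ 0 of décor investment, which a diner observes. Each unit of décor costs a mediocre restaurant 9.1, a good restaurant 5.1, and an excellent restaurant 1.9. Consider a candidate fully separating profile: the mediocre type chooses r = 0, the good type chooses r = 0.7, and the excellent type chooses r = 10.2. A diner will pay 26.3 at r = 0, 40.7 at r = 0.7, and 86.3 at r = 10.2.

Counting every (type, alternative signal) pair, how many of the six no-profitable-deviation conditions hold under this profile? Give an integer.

Excellent (own payoff 86.3 − 1.9×10.2 = 66.92): to r=0 gives 26.3 → no gain ✓; to r=0.7 gives 40.7 − 1.9×0.7 = 39.37 → no gain ✓.
Mediocre (own payoff 26.3): to r=0.7 gives 40.7 − 9.1×0.7 = 34.33 → profitable ✗; to r=10.2 gives 86.3 − 9.1×10.2 = -6.52 → no gain ✓.
Good (own payoff 40.7 − 5.1×0.7 = 37.13): to r=0 gives 26.3 → no gain ✓; to r=10.2 gives 86.3 − 5.1×10.2 = 34.28 → no gain ✓.
5 of the 6 constraints hold; not an equilibrium.

5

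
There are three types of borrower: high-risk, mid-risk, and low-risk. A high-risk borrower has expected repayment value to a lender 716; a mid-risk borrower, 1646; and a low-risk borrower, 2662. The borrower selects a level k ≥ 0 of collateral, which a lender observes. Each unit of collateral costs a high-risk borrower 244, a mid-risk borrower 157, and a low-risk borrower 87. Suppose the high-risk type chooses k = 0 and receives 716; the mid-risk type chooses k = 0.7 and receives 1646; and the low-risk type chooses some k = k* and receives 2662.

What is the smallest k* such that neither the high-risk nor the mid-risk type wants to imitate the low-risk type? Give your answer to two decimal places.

7.98

High-risk type (on-path payoff 716) won't mimic when 716 ≥ 2662 − 244·k*, i.e. k* ≥ 7.98.
Mid-risk type (on-path payoff 1646 − 157×0.7 = 1536.1) won't mimic when 1536.1 ≥ 2662 − 157·k*, i.e. k* ≥ 7.17.
Both must hold, so k* = max(7.98, 7.17) = 7.98. The high-risk type's constraint binds.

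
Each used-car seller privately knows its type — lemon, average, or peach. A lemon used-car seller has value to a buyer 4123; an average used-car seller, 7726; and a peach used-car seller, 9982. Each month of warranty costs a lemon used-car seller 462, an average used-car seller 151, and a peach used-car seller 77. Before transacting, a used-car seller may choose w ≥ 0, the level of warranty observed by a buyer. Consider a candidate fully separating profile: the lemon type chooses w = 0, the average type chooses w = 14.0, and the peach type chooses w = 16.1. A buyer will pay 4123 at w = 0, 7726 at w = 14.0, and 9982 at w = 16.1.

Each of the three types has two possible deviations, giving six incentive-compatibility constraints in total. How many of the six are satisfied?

Peach (own payoff 9982 − 77×16.1 = 8742.3): to w=0 gives 4123 → no gain ✓; to w=14.0 gives 7726 − 77×14.0 = 6648 → no gain ✓.
Lemon (own payoff 4123): to w=14.0 gives 7726 − 462×14.0 = 1258 → no gain ✓; to w=16.1 gives 9982 − 462×16.1 = 2543.8 → no gain ✓.
Average (own payoff 7726 − 151×14.0 = 5612): to w=0 gives 4123 → no gain ✓; to w=16.1 gives 9982 − 151×16.1 = 7550.9 → profitable ✗.
5 of the 6 constraints hold; not an equilibrium.

5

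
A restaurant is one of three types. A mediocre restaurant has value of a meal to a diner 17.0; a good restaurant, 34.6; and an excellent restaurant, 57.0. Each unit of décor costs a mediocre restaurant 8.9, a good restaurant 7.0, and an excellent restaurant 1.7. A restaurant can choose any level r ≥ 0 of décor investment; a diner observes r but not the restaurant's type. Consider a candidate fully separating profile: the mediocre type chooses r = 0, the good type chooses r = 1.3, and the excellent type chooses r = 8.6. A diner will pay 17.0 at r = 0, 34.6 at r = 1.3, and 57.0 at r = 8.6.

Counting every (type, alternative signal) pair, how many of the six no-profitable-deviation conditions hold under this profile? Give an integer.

Good (own payoff 34.6 − 7.0×1.3 = 25.5): to r=0 gives 17.0 → no gain ✓; to r=8.6 gives 57.0 − 7.0×8.6 = -3.2 → no gain ✓.
Excellent (own payoff 57.0 − 1.7×8.6 = 42.38): to r=0 gives 17.0 → no gain ✓; to r=1.3 gives 34.6 − 1.7×1.3 = 32.39 → no gain ✓.
Mediocre (own payoff 17.0): to r=1.3 gives 34.6 − 8.9×1.3 = 23.03 → profitable ✗; to r=8.6 gives 57.0 − 8.9×8.6 = -19.54 → no gain ✓.
5 of the 6 constraints hold; not an equilibrium.

5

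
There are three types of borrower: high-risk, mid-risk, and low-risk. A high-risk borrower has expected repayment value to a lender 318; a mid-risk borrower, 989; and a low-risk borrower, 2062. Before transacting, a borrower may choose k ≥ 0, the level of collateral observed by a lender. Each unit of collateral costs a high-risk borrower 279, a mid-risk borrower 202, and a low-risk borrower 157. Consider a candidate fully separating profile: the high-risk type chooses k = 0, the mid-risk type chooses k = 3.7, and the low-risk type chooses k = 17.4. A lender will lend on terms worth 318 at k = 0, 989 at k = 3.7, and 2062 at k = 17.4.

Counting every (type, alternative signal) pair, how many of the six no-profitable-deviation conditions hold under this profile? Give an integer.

3

Mid-risk (own payoff 989 − 202×3.7 = 241.6): to k=0 gives 318 → profitable ✗; to k=17.4 gives 2062 − 202×17.4 = -1452.8 → no gain ✓.
Low-risk (own payoff 2062 − 157×17.4 = -669.8): to k=0 gives 318 → profitable ✗; to k=3.7 gives 989 − 157×3.7 = 408.1 → profitable ✗.
High-risk (own payoff 318): to k=3.7 gives 989 − 279×3.7 = -43.3 → no gain ✓; to k=17.4 gives 2062 − 279×17.4 = -2792.6 → no gain ✓.
3 of the 6 constraints hold; not an equilibrium.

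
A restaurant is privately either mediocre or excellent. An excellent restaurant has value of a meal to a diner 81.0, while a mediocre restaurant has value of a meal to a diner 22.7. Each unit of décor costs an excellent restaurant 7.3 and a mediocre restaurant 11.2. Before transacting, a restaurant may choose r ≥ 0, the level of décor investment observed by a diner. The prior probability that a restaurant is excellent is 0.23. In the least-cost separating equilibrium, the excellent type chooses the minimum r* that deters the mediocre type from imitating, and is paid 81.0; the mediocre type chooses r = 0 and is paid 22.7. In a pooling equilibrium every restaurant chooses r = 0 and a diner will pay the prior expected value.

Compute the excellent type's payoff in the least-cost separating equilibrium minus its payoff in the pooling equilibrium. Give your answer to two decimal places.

Least-cost separating signal: r* solves 22.7 = 81.0 − 11.2·r*, so r* = (81.0 − 22.7)/11.2 ≈ 5.2054.
Excellent type's separating payoff: 81.0 − 7.3 × r* = 81.0 − 7.3 × (81.0 − 22.7)/11.2 = 81.0 − 425.59/11.2 ≈ 43.0009.
Pooling payoff: 0.23 × 81.0 + 0.77 × 22.7 = 36.109.
Difference: 43.0009 − 36.109 = 6.8919, i.e. 6.89 to two decimal places.
The excellent type prefers to separate.

6.89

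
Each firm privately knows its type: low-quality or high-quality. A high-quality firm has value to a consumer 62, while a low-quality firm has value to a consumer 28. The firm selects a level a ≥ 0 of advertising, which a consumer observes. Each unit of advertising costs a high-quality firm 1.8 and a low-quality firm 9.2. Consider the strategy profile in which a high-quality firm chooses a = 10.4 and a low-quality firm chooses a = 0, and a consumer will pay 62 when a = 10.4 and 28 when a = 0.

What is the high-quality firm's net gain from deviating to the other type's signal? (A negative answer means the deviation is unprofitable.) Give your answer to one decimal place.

Playing a = 10.4 the high-quality firm receives 62 − 1.8 × 10.4 = 43.28.
Deviating to a = 0 yields 28 instead.
Gain from deviating: 28 − 43.28 = -15.28, i.e. -15.3 to one decimal place.
The gain is negative, so the high-quality type's incentive-compatibility constraint is satisfied.

-15.3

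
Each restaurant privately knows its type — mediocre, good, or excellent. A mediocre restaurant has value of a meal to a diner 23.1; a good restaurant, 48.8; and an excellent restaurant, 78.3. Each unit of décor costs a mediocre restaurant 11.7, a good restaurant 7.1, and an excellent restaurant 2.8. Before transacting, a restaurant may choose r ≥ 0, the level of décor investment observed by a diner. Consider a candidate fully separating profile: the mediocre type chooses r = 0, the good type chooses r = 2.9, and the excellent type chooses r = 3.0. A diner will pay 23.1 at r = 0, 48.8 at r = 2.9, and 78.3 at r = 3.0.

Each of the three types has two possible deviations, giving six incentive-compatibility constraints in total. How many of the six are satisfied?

4

Good (own payoff 48.8 − 7.1×2.9 = 28.21): to r=0 gives 23.1 → no gain ✓; to r=3.0 gives 78.3 − 7.1×3.0 = 57 → profitable ✗.
Mediocre (own payoff 23.1): to r=2.9 gives 48.8 − 11.7×2.9 = 14.87 → no gain ✓; to r=3.0 gives 78.3 − 11.7×3.0 = 43.2 → profitable ✗.
Excellent (own payoff 78.3 − 2.8×3.0 = 69.9): to r=0 gives 23.1 → no gain ✓; to r=2.9 gives 48.8 − 2.8×2.9 = 40.68 → no gain ✓.
4 of the 6 constraints hold; not an equilibrium.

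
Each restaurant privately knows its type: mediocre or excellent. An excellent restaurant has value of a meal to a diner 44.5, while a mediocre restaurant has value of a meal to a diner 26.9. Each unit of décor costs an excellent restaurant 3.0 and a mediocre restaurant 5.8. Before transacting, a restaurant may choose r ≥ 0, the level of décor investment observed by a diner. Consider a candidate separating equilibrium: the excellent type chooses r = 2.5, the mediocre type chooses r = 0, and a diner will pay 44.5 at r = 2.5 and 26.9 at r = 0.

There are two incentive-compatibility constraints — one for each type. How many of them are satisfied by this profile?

1

Mediocre type: stay at 0 → 26.9; mimic → 44.5 − 5.8 × 2.5 = 30. IC fails (26.9 < 30).
Excellent type: signal → 44.5 − 3.0 × 2.5 = 37; deviate to 0 → 26.9. IC holds (37 ≥ 26.9).
1 of 2 constraints hold, so this profile is not an equilibrium.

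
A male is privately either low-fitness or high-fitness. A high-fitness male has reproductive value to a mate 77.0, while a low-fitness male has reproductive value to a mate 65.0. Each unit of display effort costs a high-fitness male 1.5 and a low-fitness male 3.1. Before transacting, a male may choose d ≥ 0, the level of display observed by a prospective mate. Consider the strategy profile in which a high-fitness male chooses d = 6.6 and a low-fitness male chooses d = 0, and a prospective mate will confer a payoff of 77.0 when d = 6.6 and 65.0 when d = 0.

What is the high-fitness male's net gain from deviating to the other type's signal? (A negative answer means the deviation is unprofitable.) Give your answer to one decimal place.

-2.1

Playing d = 6.6 the high-fitness male receives 77.0 − 1.5 × 6.6 = 67.1.
Deviating to d = 0 yields 65.0 instead.
Gain from deviating: 65.0 − 67.1 = -2.1.
The gain is negative, so the high-fitness type's incentive-compatibility constraint is satisfied.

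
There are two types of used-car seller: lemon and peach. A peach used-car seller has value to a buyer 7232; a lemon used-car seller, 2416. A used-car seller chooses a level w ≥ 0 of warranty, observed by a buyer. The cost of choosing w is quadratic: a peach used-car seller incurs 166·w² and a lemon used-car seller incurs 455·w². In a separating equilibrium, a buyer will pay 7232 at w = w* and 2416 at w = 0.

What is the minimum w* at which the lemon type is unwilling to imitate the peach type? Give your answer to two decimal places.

3.25

The lemon type at w = 0 receives 2416; imitating at w* yields 7232 − 455·w*².
Indifference: 2416 = 7232 − 455·w*², so w*² = (7232 − 2416) / 455 ≈ 10.5846.
w* = √10.5846 ≈ 3.25.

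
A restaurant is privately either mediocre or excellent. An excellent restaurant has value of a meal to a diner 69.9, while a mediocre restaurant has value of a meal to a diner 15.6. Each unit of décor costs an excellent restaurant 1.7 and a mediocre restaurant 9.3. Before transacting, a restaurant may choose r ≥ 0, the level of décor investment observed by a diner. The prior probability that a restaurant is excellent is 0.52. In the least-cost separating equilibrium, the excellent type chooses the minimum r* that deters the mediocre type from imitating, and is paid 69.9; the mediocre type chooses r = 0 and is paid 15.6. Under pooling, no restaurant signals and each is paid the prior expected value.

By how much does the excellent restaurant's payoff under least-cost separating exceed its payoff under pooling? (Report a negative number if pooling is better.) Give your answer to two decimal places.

Least-cost separating signal: r* solves 15.6 = 69.9 − 9.3·r*, so r* = (69.9 − 15.6)/9.3 ≈ 5.8387.
Excellent type's separating payoff: 69.9 − 1.7 × r* = 69.9 − 1.7 × (69.9 − 15.6)/9.3 = 69.9 − 92.31/9.3 ≈ 59.9742.
Pooling payoff: 0.52 × 69.9 + 0.48 × 15.6 = 43.836.
Difference: 59.9742 − 43.836 = 16.1382, i.e. 16.14 to two decimal places.
The excellent type prefers to separate.

16.14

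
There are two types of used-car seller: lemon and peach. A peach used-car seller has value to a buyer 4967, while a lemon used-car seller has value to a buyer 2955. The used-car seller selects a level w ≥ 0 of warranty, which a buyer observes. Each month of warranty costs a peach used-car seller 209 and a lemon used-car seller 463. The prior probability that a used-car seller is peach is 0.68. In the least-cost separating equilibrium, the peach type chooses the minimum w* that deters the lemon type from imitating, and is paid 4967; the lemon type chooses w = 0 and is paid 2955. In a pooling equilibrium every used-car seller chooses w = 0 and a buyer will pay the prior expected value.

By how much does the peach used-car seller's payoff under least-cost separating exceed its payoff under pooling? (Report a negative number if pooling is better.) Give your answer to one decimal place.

-264.4

Least-cost separating signal: w* solves 2955 = 4967 − 463·w*, so w* = (4967 − 2955)/463 ≈ 4.3456.
Peach type's separating payoff: 4967 − 209 × w* = 4967 − 209 × (4967 − 2955)/463 = 4967 − 420508/463 ≈ 4058.775.
Pooling payoff: 0.68 × 4967 + 0.32 × 2955 = 4323.16.
Difference: 4058.775 − 4323.16 = -264.385, i.e. -264.4 to one decimal place.
The peach type would prefer the pooling outcome.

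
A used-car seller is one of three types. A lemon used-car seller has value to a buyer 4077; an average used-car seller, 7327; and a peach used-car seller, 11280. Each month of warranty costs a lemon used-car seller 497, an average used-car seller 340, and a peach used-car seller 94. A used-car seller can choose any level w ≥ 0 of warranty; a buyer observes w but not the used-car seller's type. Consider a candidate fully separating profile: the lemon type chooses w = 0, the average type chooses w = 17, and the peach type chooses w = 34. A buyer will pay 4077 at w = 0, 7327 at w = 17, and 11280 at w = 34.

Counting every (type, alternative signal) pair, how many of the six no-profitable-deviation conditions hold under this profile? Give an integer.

5

Peach (own payoff 11280 − 94×34 = 8084): to w=0 gives 4077 → no gain ✓; to w=17 gives 7327 − 94×17 = 5729 → no gain ✓.
Average (own payoff 7327 − 340×17 = 1547): to w=0 gives 4077 → profitable ✗; to w=34 gives 11280 − 340×34 = -280 → no gain ✓.
Lemon (own payoff 4077): to w=17 gives 7327 − 497×17 = -1122 → no gain ✓; to w=34 gives 11280 − 497×34 = -5618 → no gain ✓.
5 of the 6 constraints hold; not an equilibrium.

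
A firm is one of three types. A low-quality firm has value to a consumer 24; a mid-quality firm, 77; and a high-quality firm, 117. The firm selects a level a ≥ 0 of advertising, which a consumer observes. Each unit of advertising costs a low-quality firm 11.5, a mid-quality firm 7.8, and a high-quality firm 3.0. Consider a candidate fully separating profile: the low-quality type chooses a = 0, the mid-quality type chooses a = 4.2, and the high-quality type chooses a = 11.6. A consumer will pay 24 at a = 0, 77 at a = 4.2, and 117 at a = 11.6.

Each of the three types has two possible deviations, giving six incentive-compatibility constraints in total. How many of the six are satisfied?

5

High-quality (own payoff 117 − 3.0×11.6 = 82.2): to a=0 gives 24 → no gain ✓; to a=4.2 gives 77 − 3.0×4.2 = 64.4 → no gain ✓.
Mid-quality (own payoff 77 − 7.8×4.2 = 44.24): to a=0 gives 24 → no gain ✓; to a=11.6 gives 117 − 7.8×11.6 = 26.52 → no gain ✓.
Low-quality (own payoff 24): to a=4.2 gives 77 − 11.5×4.2 = 28.7 → profitable ✗; to a=11.6 gives 117 − 11.5×11.6 = -16.4 → no gain ✓.
5 of the 6 constraints hold; not an equilibrium.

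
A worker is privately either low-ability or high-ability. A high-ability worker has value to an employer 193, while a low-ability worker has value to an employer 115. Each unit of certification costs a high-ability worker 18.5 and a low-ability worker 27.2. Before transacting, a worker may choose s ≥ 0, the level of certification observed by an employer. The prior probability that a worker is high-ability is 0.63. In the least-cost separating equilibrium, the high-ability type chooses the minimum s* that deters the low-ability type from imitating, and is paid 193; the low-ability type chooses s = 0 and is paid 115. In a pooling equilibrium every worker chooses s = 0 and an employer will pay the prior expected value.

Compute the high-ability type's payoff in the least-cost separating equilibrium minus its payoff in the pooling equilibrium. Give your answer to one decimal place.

Least-cost separating signal: s* solves 115 = 193 − 27.2·s*, so s* = (193 − 115)/27.2 ≈ 2.8676.
High-ability type's separating payoff: 193 − 18.5 × s* = 193 − 18.5 × (193 − 115)/27.2 = 193 − 1443/27.2 ≈ 139.949.
Pooling payoff: 0.63 × 193 + 0.37 × 115 = 164.14.
Difference: 139.949 − 164.14 = -24.191, i.e. -24.2 to one decimal place.
The high-ability type would prefer the pooling outcome.

-24.2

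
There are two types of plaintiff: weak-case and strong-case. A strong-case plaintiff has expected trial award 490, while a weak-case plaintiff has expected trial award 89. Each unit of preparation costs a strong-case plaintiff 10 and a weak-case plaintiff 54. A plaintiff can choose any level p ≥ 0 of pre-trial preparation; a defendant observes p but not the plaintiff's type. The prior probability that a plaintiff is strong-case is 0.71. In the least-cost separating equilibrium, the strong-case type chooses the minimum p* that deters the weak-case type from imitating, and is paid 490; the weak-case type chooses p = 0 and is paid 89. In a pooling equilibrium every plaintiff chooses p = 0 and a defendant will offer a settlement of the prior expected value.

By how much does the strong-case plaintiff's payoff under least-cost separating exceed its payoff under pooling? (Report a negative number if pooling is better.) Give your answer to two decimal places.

Least-cost separating signal: p* solves 89 = 490 − 54·p*, so p* = (490 − 89)/54 ≈ 7.4259.
Strong-case type's separating payoff: 490 − 10 × p* = 490 − 10 × (490 − 89)/54 = 490 − 4010/54 ≈ 415.7407.
Pooling payoff: 0.71 × 490 + 0.29 × 89 = 373.71.
Difference: 415.7407 − 373.71 = 42.0307, i.e. 42.03 to two decimal places.
The strong-case type prefers to separate.

42.03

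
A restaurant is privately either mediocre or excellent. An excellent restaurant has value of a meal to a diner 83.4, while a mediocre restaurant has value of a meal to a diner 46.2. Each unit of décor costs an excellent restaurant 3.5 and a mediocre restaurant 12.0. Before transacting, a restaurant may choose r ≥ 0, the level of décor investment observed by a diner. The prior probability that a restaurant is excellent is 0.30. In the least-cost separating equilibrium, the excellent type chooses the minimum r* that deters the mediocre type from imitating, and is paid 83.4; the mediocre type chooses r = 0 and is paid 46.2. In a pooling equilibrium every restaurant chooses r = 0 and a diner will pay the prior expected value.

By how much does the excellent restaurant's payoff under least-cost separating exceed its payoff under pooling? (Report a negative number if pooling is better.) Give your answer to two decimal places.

15.19

Least-cost separating signal: r* solves 46.2 = 83.4 − 12.0·r*, so r* = (83.4 − 46.2)/12.0 = 3.1.
Excellent type's separating payoff: 83.4 − 3.5 × r* = 83.4 − 3.5 × (83.4 − 46.2)/12.0 = 83.4 − 130.2/12.0 = 72.55.
Pooling payoff: 0.30 × 83.4 + 0.70 × 46.2 = 57.36.
Difference: 72.55 − 57.36 = 15.19.
The excellent type prefers to separate.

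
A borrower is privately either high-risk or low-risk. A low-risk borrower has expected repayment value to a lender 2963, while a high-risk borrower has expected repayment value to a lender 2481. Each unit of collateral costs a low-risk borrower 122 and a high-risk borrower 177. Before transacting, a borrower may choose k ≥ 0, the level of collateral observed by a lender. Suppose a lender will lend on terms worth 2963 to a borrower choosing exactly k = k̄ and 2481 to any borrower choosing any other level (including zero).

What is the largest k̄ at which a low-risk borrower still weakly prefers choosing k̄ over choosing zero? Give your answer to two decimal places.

Choosing k̄ yields the low-risk type 2963 − 122·k̄; choosing zero yields 2481.
The low-risk type is indifferent at 2963 − 122·k̄ = 2481, i.e. k̄ = (2963 − 2481) / 122 ≈ 3.95.
For any k̄ above 3.95 the low-risk type would rather pool at zero, so separation collapses.

3.95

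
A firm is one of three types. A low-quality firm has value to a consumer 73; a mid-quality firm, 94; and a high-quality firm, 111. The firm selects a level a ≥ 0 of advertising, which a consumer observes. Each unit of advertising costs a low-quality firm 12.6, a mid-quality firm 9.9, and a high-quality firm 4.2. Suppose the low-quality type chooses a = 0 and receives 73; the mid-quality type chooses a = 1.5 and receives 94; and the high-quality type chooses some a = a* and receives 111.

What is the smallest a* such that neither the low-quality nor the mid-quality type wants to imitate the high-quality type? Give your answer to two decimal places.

3.22

Mid-quality type (on-path payoff 94 − 9.9×1.5 = 79.15) won't mimic when 79.15 ≥ 111 − 9.9·a*, i.e. a* ≥ 3.22.
Low-quality type (on-path payoff 73) won't mimic when 73 ≥ 111 − 12.6·a*, i.e. a* ≥ 3.02.
Both must hold, so a* = max(3.02, 3.22) = 3.22. The mid-quality type's constraint binds.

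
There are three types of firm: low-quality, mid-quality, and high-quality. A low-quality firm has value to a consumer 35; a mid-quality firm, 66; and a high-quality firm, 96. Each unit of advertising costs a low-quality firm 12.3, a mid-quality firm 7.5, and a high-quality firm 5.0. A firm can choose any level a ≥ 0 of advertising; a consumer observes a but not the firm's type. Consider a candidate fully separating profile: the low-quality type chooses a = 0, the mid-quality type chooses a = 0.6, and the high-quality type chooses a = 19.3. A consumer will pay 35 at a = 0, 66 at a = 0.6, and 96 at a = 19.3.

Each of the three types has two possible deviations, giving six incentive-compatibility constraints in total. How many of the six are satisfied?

3

Low-quality (own payoff 35): to a=0.6 gives 66 − 12.3×0.6 = 58.62 → profitable ✗; to a=19.3 gives 96 − 12.3×19.3 = -141.39 → no gain ✓.
Mid-quality (own payoff 66 − 7.5×0.6 = 61.5): to a=0 gives 35 → no gain ✓; to a=19.3 gives 96 − 7.5×19.3 = -48.75 → no gain ✓.
High-quality (own payoff 96 − 5.0×19.3 = -0.5): to a=0 gives 35 → profitable ✗; to a=0.6 gives 66 − 5.0×0.6 = 63 → profitable ✗.
3 of the 6 constraints hold; not an equilibrium.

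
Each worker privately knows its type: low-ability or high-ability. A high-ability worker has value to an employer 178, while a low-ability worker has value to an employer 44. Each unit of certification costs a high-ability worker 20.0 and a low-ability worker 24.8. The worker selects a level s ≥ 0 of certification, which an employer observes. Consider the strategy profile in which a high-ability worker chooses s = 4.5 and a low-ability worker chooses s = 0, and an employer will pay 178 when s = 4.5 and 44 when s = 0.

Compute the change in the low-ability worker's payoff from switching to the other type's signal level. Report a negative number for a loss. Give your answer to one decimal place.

Playing s = 0 the low-ability worker receives 44.
Deviating to s = 4.5 brings payment 178 at cost 24.8 × 4.5 = 111.6, netting 66.4.
Gain from deviating: 66.4 − 44 = 22.4.
The gain is positive, so the low-ability type's incentive-compatibility constraint is violated — this profile is not a separating equilibrium.

22.4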